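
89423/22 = 89423/22 = 4064.68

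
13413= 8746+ 4667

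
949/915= 1  +  34/915 = 1.04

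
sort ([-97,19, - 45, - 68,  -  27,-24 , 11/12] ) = [ -97, -68, -45, - 27, - 24, 11/12, 19 ]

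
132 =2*66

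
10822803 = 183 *59141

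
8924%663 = 305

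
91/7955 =91/7955=0.01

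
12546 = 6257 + 6289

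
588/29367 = 196/9789 = 0.02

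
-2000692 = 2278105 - 4278797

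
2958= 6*493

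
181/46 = 181/46 = 3.93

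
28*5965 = 167020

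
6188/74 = 83+23/37 = 83.62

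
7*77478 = 542346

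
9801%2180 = 1081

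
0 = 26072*0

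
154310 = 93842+60468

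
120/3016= 15/377 = 0.04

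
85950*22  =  1890900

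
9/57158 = 9/57158 = 0.00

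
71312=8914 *8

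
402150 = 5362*75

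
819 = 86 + 733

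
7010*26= 182260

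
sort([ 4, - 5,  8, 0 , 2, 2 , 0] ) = [ - 5 , 0,  0,2, 2,4,8]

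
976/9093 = 976/9093 = 0.11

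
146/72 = 2 + 1/36 =2.03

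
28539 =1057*27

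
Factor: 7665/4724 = 2^ ( - 2) *3^1*5^1*7^1*73^1*1181^( - 1 )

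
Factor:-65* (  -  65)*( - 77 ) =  - 325325 = -5^2*7^1*11^1*13^2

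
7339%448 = 171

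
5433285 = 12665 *429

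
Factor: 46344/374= 23172/187 = 2^2*3^1* 11^ ( - 1) *17^( - 1 )*1931^1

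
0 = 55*0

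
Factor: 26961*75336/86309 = 2031133896/86309 = 2^3*3^2*11^1 * 17^(  -  1)*19^1*43^2*73^1*5077^(  -  1)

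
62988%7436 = 3500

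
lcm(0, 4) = 0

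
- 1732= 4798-6530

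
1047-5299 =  - 4252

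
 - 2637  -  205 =- 2842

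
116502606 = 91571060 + 24931546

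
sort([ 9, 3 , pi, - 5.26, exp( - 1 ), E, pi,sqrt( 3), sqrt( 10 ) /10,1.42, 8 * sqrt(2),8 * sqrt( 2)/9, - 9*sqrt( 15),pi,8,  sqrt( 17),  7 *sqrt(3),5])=[ - 9*sqrt(15), - 5.26,sqrt( 10 ) /10,exp( - 1),8*sqrt( 2 )/9,1.42, sqrt( 3),E,3,pi,pi,pi, sqrt( 17),  5, 8, 9,8*sqrt( 2 ),7 * sqrt ( 3 ) ] 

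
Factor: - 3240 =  - 2^3*3^4*5^1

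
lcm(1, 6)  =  6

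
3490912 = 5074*688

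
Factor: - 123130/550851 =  - 2^1*3^(  -  1 )*5^1* 17^( - 1)*1543^( - 1 )*1759^1 = - 17590/78693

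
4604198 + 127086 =4731284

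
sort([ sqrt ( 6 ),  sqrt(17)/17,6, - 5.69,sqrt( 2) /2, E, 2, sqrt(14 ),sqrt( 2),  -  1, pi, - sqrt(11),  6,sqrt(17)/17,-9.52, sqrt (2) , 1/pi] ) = [ - 9.52,-5.69,- sqrt( 11),-1, sqrt( 17 )/17, sqrt(17) /17, 1/pi,sqrt(2)/2, sqrt(2), sqrt(2 ),2, sqrt( 6 ), E,pi, sqrt(14),6, 6 ]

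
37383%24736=12647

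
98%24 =2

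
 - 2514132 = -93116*27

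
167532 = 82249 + 85283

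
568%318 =250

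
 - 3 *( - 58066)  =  174198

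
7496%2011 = 1463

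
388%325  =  63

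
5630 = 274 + 5356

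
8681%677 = 557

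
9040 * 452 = 4086080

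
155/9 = 155/9 = 17.22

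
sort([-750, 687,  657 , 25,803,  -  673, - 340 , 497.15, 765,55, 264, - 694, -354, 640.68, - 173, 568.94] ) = [-750, - 694, - 673, - 354,-340, - 173, 25, 55, 264, 497.15, 568.94,640.68,657, 687, 765,803] 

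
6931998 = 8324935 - 1392937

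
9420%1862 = 110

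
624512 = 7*89216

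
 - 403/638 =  - 1 + 235/638 = -0.63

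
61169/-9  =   - 61169/9 =- 6796.56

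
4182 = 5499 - 1317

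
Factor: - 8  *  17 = - 2^3*17^1 = -136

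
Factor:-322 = - 2^1*7^1*23^1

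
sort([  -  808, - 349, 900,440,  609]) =[ - 808, - 349, 440, 609, 900] 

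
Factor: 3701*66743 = 247015843 = 31^1*2153^1*3701^1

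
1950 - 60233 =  - 58283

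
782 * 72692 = 56845144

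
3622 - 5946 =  - 2324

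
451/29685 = 451/29685 = 0.02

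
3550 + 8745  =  12295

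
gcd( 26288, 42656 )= 496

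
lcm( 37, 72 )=2664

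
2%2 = 0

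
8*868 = 6944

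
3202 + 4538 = 7740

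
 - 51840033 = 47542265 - 99382298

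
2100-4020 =- 1920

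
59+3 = 62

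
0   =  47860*0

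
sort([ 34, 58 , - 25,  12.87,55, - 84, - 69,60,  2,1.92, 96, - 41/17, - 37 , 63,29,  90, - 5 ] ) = [  -  84, - 69, - 37 , - 25, - 5, - 41/17 , 1.92 , 2, 12.87,29, 34,  55, 58, 60, 63 , 90 , 96]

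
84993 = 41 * 2073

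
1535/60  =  25 + 7/12 = 25.58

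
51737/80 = 646 + 57/80 = 646.71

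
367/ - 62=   -  6 + 5/62= - 5.92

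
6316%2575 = 1166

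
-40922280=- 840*48717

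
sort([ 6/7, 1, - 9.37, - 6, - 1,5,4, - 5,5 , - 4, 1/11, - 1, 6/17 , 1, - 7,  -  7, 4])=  [ - 9.37,-7 , - 7,  -  6, - 5, - 4, - 1, - 1 , 1/11,6/17,6/7,  1,1,4, 4, 5,5 ] 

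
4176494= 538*7763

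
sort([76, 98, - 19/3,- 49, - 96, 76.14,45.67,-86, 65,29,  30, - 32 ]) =[-96, - 86,-49, - 32, - 19/3, 29 , 30,45.67,65,76, 76.14,98 ] 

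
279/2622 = 93/874 = 0.11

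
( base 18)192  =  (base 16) 1e8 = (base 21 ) 125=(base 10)488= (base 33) eq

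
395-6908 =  - 6513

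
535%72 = 31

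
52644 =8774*6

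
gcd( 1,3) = 1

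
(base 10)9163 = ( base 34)7vh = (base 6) 110231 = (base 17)1EC0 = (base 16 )23CB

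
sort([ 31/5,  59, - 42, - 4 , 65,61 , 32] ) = [ - 42, - 4, 31/5,32, 59,61, 65 ] 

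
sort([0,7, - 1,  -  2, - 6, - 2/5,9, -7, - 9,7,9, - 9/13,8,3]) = [ - 9,- 7,-6, - 2, - 1, - 9/13, - 2/5, 0, 3, 7,  7, 8,9, 9]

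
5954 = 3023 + 2931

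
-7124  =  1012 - 8136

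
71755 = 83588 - 11833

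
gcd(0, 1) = 1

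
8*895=7160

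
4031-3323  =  708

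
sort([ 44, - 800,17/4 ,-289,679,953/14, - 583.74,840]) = [-800, - 583.74, - 289, 17/4, 44, 953/14,679, 840 ]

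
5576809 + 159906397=165483206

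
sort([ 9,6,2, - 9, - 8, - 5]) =[ - 9, - 8, - 5,  2, 6,9]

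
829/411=2 + 7/411  =  2.02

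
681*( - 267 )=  - 181827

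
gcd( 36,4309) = 1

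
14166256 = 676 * 20956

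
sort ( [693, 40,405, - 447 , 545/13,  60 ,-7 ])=[-447, - 7, 40, 545/13,60, 405,693 ]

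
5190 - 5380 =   -  190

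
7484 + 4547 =12031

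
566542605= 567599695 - 1057090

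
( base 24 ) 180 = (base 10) 768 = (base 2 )1100000000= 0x300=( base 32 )O0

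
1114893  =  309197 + 805696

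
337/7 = 48 + 1/7 = 48.14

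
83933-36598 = 47335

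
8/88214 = 4/44107  =  0.00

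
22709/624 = 36 + 245/624  =  36.39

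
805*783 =630315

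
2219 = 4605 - 2386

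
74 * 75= 5550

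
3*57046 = 171138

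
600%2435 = 600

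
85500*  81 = 6925500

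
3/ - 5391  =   - 1+1796/1797  =  -0.00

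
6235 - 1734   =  4501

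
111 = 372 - 261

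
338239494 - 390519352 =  - 52279858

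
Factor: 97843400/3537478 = 2^2* 5^2*7^( - 1)* 29^( - 1)*8713^( - 1 )*489217^1 = 48921700/1768739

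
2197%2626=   2197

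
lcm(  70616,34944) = 3389568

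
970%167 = 135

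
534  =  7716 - 7182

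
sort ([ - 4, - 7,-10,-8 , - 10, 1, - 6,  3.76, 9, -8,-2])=[-10, - 10, -8,-8, - 7,-6 , - 4, - 2,  1, 3.76,9] 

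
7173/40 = 179 + 13/40 =179.32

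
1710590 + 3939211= 5649801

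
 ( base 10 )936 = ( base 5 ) 12221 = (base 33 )sc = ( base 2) 1110101000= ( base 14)4AC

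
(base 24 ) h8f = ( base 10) 9999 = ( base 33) 960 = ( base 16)270F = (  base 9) 14640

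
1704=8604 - 6900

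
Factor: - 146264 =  - 2^3*47^1*389^1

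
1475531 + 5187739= 6663270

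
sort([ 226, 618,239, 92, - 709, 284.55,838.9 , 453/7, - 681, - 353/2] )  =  [-709,-681,  -  353/2, 453/7, 92, 226, 239,284.55,618, 838.9]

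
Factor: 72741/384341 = 3^1*467^( - 1 )*823^( - 1)*24247^1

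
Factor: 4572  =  2^2  *  3^2 * 127^1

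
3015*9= 27135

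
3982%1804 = 374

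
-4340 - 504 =-4844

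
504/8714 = 252/4357 = 0.06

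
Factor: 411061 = 7^2 *8389^1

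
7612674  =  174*43751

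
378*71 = 26838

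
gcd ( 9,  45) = 9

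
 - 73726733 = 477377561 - 551104294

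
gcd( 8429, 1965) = 1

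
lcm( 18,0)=0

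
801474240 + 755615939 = 1557090179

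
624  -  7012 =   -  6388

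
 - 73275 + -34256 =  - 107531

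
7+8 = 15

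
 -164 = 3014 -3178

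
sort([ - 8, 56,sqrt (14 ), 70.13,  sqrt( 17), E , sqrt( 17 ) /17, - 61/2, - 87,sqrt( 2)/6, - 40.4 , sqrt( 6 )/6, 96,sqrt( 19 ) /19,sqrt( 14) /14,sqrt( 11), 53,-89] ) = [ - 89 , - 87, - 40.4,-61/2, - 8,sqrt( 19) /19, sqrt(2)/6, sqrt( 17 ) /17  ,  sqrt(14)/14,sqrt(6)/6,E,sqrt( 11),sqrt ( 14), sqrt(17 ),53,56, 70.13,96 ] 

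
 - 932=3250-4182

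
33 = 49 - 16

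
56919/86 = 661 + 73/86 = 661.85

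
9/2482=9/2482 = 0.00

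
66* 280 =18480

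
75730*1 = 75730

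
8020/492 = 2005/123  =  16.30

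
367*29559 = 10848153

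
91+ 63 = 154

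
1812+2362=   4174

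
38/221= 38/221 = 0.17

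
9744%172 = 112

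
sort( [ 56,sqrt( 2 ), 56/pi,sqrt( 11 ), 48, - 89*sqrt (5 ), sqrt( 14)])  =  [ - 89 * sqrt( 5 ),sqrt( 2) , sqrt ( 11 ), sqrt( 14 ), 56/pi, 48, 56] 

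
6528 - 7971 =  - 1443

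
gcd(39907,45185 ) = 7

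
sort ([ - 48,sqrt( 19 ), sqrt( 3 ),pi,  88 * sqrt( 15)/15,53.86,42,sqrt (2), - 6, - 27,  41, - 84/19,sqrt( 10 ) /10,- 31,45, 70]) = [ - 48,-31, - 27, - 6,  -  84/19, sqrt( 10 ) /10,sqrt (2), sqrt( 3),pi,sqrt(19),88*sqrt( 15)/15,41, 42, 45,53.86,70] 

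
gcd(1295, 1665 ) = 185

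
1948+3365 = 5313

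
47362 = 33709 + 13653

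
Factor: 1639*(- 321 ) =- 3^1*11^1 * 107^1 * 149^1 =- 526119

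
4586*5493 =25190898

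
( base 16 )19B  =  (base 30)dl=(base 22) if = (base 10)411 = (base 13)258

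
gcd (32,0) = 32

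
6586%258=136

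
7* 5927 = 41489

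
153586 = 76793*2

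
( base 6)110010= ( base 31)9dq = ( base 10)9078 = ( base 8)21566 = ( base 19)162f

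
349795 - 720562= - 370767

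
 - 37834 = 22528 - 60362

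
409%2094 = 409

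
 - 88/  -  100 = 22/25 = 0.88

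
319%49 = 25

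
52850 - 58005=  - 5155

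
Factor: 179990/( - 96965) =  - 878/473 = -  2^1*11^( - 1) * 43^ ( - 1)*439^1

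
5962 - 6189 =-227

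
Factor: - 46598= - 2^1*23^1*1013^1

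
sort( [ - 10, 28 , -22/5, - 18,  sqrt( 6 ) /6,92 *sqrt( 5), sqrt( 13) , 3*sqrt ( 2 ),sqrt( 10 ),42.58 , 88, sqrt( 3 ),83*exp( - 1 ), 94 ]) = [ - 18, - 10 , - 22/5, sqrt( 6 )/6,sqrt(3 ), sqrt( 10), sqrt(13),  3*sqrt( 2), 28,83 * exp( - 1 ), 42.58 , 88  ,  94,92*sqrt( 5) ]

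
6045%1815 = 600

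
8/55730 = 4/27865  =  0.00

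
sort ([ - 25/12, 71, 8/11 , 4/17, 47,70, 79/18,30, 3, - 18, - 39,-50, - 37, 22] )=[ - 50,  -  39, - 37, - 18, - 25/12 , 4/17, 8/11,3,79/18, 22,  30,  47, 70, 71]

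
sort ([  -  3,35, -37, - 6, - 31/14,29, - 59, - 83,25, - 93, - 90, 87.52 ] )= [ - 93,-90, - 83, - 59, - 37,-6, - 3, - 31/14,25,29,35,87.52]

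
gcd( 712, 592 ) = 8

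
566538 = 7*80934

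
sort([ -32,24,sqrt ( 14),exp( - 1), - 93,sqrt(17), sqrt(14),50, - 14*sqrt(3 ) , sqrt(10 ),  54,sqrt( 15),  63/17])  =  [ - 93,-32, - 14*sqrt( 3 ) , exp( - 1), sqrt ( 10),63/17,sqrt( 14),  sqrt ( 14) , sqrt( 15),sqrt (17),24, 50 , 54]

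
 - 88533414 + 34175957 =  - 54357457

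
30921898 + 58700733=89622631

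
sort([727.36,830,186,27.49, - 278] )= [  -  278,27.49,186 , 727.36,830]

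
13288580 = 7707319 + 5581261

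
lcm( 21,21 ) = 21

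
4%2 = 0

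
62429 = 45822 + 16607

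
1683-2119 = - 436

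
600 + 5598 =6198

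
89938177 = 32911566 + 57026611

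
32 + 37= 69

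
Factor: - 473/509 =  - 11^1*43^1 *509^( - 1 )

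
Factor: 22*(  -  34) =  - 748 = - 2^2*11^1*17^1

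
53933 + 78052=131985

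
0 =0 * 843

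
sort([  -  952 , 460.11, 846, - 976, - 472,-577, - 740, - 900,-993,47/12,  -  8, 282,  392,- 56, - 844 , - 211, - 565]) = [ - 993, - 976, - 952 , - 900,-844, - 740,-577, - 565, - 472,-211 , - 56, - 8,47/12,282,  392, 460.11,846 ]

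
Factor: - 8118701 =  - 23^1 * 43^1*8209^1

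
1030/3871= 1030/3871 = 0.27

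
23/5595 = 23/5595 = 0.00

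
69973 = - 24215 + 94188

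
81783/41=81783/41 = 1994.71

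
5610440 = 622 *9020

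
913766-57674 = 856092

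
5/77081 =5/77081= 0.00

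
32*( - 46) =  - 1472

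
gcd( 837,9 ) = 9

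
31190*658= 20523020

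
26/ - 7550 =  - 13/3775  =  - 0.00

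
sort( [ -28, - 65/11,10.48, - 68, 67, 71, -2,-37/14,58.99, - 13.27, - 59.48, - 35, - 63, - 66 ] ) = [ - 68 , - 66,- 63, - 59.48, -35, - 28,-13.27,- 65/11, - 37/14, -2,10.48,58.99, 67, 71]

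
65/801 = 65/801 = 0.08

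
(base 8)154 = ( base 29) 3l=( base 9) 130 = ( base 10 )108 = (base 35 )33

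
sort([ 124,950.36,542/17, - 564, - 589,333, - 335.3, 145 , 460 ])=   [ - 589, - 564,  -  335.3, 542/17, 124,145,333,460,950.36 ]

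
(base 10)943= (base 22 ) 1KJ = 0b1110101111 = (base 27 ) 17p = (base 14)4B5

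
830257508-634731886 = 195525622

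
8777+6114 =14891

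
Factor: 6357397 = 6357397^1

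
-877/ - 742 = 1 + 135/742 = 1.18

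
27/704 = 27/704 = 0.04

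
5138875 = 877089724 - 871950849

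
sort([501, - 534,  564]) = [ - 534, 501, 564 ] 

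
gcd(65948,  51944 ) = 4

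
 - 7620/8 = - 1905/2 = -  952.50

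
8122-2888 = 5234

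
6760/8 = 845= 845.00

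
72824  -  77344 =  - 4520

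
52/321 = 52/321 = 0.16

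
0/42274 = 0= 0.00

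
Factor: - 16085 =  - 5^1*3217^1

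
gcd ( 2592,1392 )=48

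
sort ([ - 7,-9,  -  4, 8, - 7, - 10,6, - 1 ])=[ - 10,  -  9, - 7, - 7,  -  4,-1, 6, 8]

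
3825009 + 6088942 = 9913951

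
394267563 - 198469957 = 195797606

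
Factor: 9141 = 3^1* 11^1*277^1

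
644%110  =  94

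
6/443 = 6/443 =0.01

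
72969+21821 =94790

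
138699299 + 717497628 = 856196927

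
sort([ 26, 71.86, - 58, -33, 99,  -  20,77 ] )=[ - 58 , - 33 ,-20,26,71.86,77, 99]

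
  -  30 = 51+-81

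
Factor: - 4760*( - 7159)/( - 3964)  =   - 2^1*5^1 * 7^1 * 17^1 * 991^( - 1)*7159^1 = - 8519210/991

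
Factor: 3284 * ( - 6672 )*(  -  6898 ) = 2^7*3^1*139^1*821^1 *3449^1  =  151141029504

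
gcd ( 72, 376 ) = 8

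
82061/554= 148 + 69/554 =148.12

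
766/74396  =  383/37198= 0.01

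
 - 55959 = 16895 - 72854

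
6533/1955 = 3 + 668/1955 = 3.34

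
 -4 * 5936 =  -23744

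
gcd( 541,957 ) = 1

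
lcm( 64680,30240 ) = 2328480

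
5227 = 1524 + 3703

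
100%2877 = 100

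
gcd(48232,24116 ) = 24116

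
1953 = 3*651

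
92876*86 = 7987336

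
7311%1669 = 635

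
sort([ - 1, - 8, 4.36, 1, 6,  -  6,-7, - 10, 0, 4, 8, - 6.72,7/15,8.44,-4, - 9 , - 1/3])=[  -  10,-9, - 8, - 7, - 6.72,- 6,  -  4, - 1,  -  1/3, 0, 7/15,1 , 4,4.36, 6,  8, 8.44] 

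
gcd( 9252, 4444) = 4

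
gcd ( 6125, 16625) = 875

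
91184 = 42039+49145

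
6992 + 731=7723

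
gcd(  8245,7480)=85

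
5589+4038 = 9627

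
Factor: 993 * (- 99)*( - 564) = 2^2*3^4 * 11^1*47^1*331^1= 55445148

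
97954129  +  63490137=161444266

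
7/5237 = 7/5237 = 0.00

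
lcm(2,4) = 4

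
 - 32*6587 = -210784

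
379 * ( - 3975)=-1506525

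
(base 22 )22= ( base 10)46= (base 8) 56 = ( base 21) 24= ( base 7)64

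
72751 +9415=82166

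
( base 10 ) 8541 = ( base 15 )27e6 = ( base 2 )10000101011101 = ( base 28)ap1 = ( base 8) 20535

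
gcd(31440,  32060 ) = 20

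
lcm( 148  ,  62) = 4588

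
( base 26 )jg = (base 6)2210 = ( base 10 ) 510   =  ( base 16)1fe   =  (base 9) 626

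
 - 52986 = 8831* ( - 6 ) 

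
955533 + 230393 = 1185926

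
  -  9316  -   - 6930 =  - 2386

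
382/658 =191/329 = 0.58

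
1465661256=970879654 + 494781602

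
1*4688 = 4688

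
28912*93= 2688816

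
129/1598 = 129/1598 = 0.08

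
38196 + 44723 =82919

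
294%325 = 294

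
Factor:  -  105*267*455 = -12755925  =  -3^2*5^2*7^2*13^1*89^1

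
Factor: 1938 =2^1*3^1*17^1*19^1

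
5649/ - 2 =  - 2825 + 1/2 = - 2824.50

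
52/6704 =13/1676 = 0.01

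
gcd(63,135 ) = 9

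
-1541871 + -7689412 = -9231283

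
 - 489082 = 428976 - 918058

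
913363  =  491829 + 421534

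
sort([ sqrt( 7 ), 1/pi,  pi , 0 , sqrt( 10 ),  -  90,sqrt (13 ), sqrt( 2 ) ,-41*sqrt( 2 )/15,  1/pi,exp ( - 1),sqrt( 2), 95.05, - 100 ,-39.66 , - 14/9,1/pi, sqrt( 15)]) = [ - 100, - 90, - 39.66 , - 41*sqrt(2 ) /15, - 14/9, 0, 1/pi,  1/pi, 1/pi , exp( - 1) , sqrt( 2),sqrt( 2), sqrt( 7 ), pi,sqrt( 10), sqrt(13 ),  sqrt( 15) , 95.05]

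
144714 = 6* 24119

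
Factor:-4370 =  - 2^1*5^1*19^1*23^1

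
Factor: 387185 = 5^1*211^1*367^1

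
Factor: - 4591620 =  - 2^2*3^3 * 5^1*11^1*773^1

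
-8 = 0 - 8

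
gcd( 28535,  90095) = 5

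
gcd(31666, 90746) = 2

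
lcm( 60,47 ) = 2820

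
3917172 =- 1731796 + 5648968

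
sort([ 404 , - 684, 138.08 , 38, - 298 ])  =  [ - 684,-298,38  ,  138.08,404]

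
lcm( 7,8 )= 56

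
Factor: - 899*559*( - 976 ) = 2^4*13^1*29^1*31^1*43^1*61^1 = 490480016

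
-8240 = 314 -8554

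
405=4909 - 4504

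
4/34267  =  4/34267 = 0.00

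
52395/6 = 8732+1/2 = 8732.50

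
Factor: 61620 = 2^2*3^1* 5^1*13^1*79^1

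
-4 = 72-76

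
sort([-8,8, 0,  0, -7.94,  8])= [ - 8, - 7.94, 0,  0, 8, 8 ]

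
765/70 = 153/14 = 10.93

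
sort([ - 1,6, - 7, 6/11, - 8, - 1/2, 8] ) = [ - 8  , - 7, - 1, - 1/2,6/11, 6,8 ]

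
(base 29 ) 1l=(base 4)302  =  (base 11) 46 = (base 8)62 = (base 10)50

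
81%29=23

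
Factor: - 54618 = - 2^1*3^1*9103^1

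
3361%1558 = 245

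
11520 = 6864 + 4656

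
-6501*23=  -  149523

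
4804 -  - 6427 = 11231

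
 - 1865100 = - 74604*25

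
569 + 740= 1309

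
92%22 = 4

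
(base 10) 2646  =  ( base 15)bb6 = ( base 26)3nk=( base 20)6C6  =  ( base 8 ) 5126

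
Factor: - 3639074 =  -2^1 * 109^1*16693^1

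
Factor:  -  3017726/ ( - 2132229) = 2^1*3^( - 1)*11^ ( - 1 )*31^1*48673^1*64613^ (- 1)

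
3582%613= 517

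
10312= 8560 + 1752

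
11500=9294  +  2206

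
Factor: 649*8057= 7^1 * 11^1*59^1 *1151^1 = 5228993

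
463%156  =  151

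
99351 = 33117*3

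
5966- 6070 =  - 104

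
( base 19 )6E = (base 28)4g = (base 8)200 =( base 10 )128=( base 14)92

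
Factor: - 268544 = -2^8*1049^1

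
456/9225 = 152/3075= 0.05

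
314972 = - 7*( - 44996 ) 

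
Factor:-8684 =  - 2^2*13^1*167^1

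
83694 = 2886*29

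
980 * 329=322420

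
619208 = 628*986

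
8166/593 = 8166/593 = 13.77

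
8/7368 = 1/921=0.00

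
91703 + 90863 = 182566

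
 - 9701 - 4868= - 14569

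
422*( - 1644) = -693768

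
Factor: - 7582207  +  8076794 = 494587^1=494587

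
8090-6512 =1578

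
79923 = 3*26641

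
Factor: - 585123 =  - 3^1*7^1*11^1  *  17^1*149^1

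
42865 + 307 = 43172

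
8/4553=8/4553 = 0.00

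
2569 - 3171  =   - 602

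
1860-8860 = -7000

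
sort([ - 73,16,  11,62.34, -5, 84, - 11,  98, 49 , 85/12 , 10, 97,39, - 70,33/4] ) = [ - 73, - 70 , - 11, - 5 , 85/12,33/4, 10, 11, 16,  39,49 , 62.34, 84,  97,98] 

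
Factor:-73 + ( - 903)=  -  976 = - 2^4*61^1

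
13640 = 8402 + 5238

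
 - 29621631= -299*99069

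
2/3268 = 1/1634 = 0.00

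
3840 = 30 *128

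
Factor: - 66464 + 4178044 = 4111580 = 2^2*5^1 *11^2*1699^1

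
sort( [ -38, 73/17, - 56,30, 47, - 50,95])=[ - 56,-50, - 38,73/17, 30, 47, 95] 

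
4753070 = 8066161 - 3313091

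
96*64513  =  6193248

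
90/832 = 45/416=0.11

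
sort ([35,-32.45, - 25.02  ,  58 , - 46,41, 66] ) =[-46, - 32.45,-25.02, 35, 41,58, 66]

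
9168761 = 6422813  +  2745948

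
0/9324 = 0  =  0.00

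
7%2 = 1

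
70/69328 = 5/4952 = 0.00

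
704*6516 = 4587264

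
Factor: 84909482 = 2^1*7^1 * 6064963^1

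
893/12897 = 893/12897 = 0.07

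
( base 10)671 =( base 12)47b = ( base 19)1G6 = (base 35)J6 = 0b1010011111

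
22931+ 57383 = 80314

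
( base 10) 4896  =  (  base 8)11440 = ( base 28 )66O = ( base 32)4p0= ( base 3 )20201100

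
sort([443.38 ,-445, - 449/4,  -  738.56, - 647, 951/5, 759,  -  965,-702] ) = [-965, - 738.56,  -  702, - 647, - 445, - 449/4,951/5, 443.38, 759] 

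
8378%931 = 930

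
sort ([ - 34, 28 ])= [ - 34, 28 ] 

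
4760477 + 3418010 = 8178487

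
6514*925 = 6025450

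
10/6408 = 5/3204 = 0.00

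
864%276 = 36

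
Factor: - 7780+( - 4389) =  -12169 = -43^1* 283^1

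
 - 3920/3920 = -1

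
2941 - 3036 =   -  95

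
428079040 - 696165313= - 268086273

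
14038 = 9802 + 4236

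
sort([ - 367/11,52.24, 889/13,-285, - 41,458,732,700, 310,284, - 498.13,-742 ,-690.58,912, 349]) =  [ - 742, - 690.58, - 498.13, - 285, - 41,  -  367/11,52.24,889/13 , 284,310,349,458,700,732,912] 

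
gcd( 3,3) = 3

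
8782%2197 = 2191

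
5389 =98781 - 93392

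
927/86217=309/28739 = 0.01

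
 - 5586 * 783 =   -  4373838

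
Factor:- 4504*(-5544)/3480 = 2^3*3^1*5^(  -  1)*7^1*11^1*29^( - 1 ) * 563^1=1040424/145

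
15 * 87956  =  1319340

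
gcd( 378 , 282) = 6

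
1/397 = 1/397 = 0.00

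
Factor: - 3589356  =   - 2^2*3^1*299113^1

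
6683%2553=1577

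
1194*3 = 3582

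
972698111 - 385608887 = 587089224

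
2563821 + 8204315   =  10768136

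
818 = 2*409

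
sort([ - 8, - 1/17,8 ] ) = [ - 8, - 1/17,8] 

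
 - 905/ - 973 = 905/973 = 0.93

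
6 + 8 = 14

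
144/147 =48/49 = 0.98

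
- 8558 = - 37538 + 28980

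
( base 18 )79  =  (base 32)47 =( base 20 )6f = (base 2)10000111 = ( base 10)135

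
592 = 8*74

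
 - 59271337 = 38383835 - 97655172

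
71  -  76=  - 5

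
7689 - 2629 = 5060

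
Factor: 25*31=775 =5^2*31^1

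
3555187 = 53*67079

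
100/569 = 100/569 =0.18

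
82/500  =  41/250= 0.16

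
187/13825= 187/13825 = 0.01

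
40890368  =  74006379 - 33116011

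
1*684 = 684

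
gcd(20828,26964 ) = 4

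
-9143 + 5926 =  - 3217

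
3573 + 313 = 3886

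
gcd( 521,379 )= 1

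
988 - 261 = 727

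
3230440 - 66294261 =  - 63063821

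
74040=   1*74040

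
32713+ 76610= 109323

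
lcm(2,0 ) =0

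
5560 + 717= 6277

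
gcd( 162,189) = 27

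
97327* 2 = 194654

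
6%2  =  0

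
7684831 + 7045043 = 14729874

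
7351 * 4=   29404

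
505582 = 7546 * 67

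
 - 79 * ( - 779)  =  61541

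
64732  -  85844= - 21112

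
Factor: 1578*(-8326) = -2^2*3^1*23^1*181^1*263^1=-13138428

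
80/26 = 40/13 = 3.08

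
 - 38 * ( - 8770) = 333260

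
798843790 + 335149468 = 1133993258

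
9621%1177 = 205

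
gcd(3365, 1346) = 673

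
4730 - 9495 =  - 4765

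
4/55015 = 4/55015 = 0.00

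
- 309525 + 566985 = 257460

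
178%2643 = 178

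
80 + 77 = 157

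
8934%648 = 510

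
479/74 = 479/74  =  6.47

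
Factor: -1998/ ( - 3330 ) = 3^1*5^(- 1 ) = 3/5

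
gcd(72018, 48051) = 9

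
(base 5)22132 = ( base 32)1G6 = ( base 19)453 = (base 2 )11000000110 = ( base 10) 1542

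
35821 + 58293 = 94114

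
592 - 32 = 560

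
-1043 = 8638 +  - 9681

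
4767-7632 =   -  2865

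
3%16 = 3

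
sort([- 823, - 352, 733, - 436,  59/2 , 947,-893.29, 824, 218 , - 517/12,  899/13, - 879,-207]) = [-893.29, - 879, - 823,  -  436, - 352 , - 207,-517/12, 59/2,899/13, 218,733 , 824, 947]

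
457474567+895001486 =1352476053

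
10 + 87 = 97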